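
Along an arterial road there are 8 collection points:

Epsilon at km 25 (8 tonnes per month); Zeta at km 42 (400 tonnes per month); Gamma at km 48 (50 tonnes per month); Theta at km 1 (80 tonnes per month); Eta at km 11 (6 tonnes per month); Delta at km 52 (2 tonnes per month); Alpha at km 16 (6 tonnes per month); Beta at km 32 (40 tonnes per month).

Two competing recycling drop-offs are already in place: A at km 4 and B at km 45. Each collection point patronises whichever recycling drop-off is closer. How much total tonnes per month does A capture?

92

The indifferent point is the midpoint (4+45)/2 = 24.5; collection points left of it (closer to A at 4) go to A, those right go to B.
  Theta at 1 (w=80) → A
  Eta at 11 (w=6) → A
  Alpha at 16 (w=6) → A
  Epsilon at 25 (w=8) → B
  Beta at 32 (w=40) → B
  Zeta at 42 (w=400) → B
  Gamma at 48 (w=50) → B
  Delta at 52 (w=2) → B
A captures 92; B captures 500.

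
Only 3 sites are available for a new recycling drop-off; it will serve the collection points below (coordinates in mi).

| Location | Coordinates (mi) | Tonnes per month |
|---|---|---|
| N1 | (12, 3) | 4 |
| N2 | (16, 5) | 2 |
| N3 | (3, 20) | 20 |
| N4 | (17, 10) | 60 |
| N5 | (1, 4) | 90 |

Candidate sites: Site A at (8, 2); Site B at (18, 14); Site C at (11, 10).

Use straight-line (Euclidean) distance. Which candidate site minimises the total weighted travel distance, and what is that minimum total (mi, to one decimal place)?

Total weighted distance at each candidate:
  Site A (8, 2): total = 1784.9
  Site B (18, 14): total = 2414.1
  Site C (11, 10): total = 1708.1
Minimum is at Site C with total 1708.1 mi.

Site C, total 1708.1 mi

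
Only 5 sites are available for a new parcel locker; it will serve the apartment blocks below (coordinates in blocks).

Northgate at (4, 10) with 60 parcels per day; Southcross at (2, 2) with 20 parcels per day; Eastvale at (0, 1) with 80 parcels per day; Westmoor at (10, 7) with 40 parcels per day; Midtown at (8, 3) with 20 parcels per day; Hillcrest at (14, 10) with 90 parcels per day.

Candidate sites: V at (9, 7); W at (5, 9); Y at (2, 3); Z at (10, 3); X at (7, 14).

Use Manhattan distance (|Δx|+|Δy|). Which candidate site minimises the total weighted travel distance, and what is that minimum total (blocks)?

W, total 2720 blocks

Total weighted distance at each candidate:
  V (9, 7): total = 2780
  W (5, 9): total = 2720
  Y (2, 3): total = 3190
  Z (10, 3): total = 3110
  X (7, 14): total = 3990
Minimum is at W with total 2720 blocks.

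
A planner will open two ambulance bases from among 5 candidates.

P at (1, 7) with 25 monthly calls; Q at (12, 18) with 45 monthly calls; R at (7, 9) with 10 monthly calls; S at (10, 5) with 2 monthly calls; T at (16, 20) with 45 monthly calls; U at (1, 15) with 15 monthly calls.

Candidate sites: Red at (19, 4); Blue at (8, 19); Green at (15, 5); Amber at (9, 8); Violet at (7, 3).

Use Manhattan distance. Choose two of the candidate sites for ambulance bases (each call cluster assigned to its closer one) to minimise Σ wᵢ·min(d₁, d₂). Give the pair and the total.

{Blue, Amber}, total 1058

Evaluate every pair (each demand assigned to the nearer of the two):
  {Blue, Amber}: total = 1058
  {Blue, Violet}: total = 1115
  {Blue, Green}: total = 1315
  {Red, Blue}: total = 1400
  {Green, Amber}: total = 1793
  {Red, Amber}: total = 1928
  {Amber, Violet}: total = 1928
  {Green, Violet}: total = 2030
  {Red, Green}: total = 2330
  {Red, Violet}: total = 2345
Best pair: {Blue, Amber} with total 1058.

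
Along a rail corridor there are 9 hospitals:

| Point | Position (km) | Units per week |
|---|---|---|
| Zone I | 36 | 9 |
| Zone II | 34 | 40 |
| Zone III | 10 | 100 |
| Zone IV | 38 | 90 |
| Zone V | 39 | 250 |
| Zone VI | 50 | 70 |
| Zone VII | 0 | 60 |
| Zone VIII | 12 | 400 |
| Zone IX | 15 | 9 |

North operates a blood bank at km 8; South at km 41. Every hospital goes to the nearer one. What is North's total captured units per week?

569

The indifferent point is the midpoint (8+41)/2 = 24.5; hospitals left of it (closer to North at 8) go to North, those right go to South.
  Zone VII at 0 (w=60) → North
  Zone III at 10 (w=100) → North
  Zone VIII at 12 (w=400) → North
  Zone IX at 15 (w=9) → North
  Zone II at 34 (w=40) → South
  Zone I at 36 (w=9) → South
  Zone IV at 38 (w=90) → South
  Zone V at 39 (w=250) → South
  Zone VI at 50 (w=70) → South
North captures 569; South captures 459.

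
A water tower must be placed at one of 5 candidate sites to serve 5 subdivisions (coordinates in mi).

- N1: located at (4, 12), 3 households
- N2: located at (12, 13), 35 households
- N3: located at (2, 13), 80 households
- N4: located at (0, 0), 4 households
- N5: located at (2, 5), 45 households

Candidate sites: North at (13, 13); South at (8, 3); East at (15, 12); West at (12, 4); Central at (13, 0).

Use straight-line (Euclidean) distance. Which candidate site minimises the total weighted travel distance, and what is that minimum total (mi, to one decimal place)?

Total weighted distance at each candidate:
  North (13, 13): total = 1627.8
  South (8, 3): total = 1658.2
  East (15, 12): total = 1928.0
  West (12, 4): total = 1928.1
  Central (13, 0): total = 2459.4
Minimum is at North with total 1627.8 mi.

North, total 1627.8 mi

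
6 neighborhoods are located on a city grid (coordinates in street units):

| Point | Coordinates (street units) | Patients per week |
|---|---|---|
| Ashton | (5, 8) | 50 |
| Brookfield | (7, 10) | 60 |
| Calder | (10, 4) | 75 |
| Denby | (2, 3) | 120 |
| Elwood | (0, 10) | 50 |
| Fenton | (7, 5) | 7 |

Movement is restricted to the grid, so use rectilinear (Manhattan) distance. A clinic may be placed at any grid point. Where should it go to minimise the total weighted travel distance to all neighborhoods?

Manhattan distance separates: Σwᵢ(|x−xᵢ|+|y−yᵢ|) = Σwᵢ|x−xᵢ| + Σwᵢ|y−yᵢ|, so x and y are optimised independently as 1-D weighted medians.
Total weight W = 362; half = 181.
x-coordinate, sorted with cumulative weight:
  x=0 (Elwood, w=50) cum 50
  x=2 (Denby, w=120) cum 170
  x=5 (Ashton, w=50) cum 220  ← median
  x=7 (Brookfield, w=60) cum 280
  x=7 (Fenton, w=7) cum 287
  x=10 (Calder, w=75) cum 362
⇒ x* = 5
y-coordinate, sorted with cumulative weight:
  y=3 (Denby, w=120) cum 120
  y=4 (Calder, w=75) cum 195  ← median
  y=5 (Fenton, w=7) cum 202
  y=8 (Ashton, w=50) cum 252
  y=10 (Brookfield, w=60) cum 312
  y=10 (Elwood, w=50) cum 362
⇒ y* = 4

(5, 4)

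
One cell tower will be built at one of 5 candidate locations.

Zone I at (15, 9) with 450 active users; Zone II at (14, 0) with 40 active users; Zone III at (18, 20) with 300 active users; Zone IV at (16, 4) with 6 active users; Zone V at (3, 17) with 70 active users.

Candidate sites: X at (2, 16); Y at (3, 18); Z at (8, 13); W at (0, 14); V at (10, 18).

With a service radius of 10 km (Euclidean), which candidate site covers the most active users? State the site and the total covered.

Coverage radius r = 10 km; a point is covered iff (Δx)²+(Δy)² ≤ 10² = 100.
  X (2, 16): covers {Zone V} → 70
  Y (3, 18): covers {Zone V} → 70
  Z (8, 13): covers {Zone I, Zone V} → 520
  W (0, 14): covers {Zone V} → 70
  V (10, 18): covers {Zone III, Zone V} → 370
Maximum coverage at Z: 520 active users.

Z, covering 520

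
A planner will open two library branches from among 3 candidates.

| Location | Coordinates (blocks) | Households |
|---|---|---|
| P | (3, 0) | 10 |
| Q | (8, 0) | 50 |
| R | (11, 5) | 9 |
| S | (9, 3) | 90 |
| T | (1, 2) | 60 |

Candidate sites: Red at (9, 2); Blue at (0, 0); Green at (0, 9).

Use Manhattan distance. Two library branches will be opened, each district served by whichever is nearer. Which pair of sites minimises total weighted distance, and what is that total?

{Red, Blue}, total 495

Evaluate every pair (each demand assigned to the nearer of the two):
  {Red, Blue}: total = 495
  {Red, Green}: total = 845
  {Blue, Green}: total = 1825
Best pair: {Red, Blue} with total 495.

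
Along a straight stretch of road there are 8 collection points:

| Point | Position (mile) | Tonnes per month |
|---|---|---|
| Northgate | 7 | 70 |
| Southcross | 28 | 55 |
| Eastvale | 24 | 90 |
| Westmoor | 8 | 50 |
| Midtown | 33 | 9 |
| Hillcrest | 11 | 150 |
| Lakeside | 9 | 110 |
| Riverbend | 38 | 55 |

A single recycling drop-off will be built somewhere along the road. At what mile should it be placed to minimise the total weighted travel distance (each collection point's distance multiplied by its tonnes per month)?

For a sum of weighted absolute distances on a line, the optimum is the weighted median (not the mean). Total weight W = 589; half-weight = 294.5.
Sort by position and accumulate weight:
  mile 7 (Northgate, w=70) → cum 70
  mile 8 (Westmoor, w=50) → cum 120
  mile 9 (Lakeside, w=110) → cum 230
  mile 11 (Hillcrest, w=150) → cum 380  ≥ 294.5 → median here
  mile 24 (Eastvale, w=90) → cum 470
  mile 28 (Southcross, w=55) → cum 525
  mile 33 (Midtown, w=9) → cum 534
  mile 38 (Riverbend, w=55) → cum 589
Optimal location: mile 11.

x = 11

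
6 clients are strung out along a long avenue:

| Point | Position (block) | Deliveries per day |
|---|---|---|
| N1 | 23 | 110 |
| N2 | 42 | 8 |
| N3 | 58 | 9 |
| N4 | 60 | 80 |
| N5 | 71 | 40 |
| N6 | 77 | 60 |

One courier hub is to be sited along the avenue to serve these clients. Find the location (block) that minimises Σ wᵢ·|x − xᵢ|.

x = 60

For a sum of weighted absolute distances on a line, the optimum is the weighted median (not the mean). Total weight W = 307; half-weight = 153.5.
Sort by position and accumulate weight:
  block 23 (N1, w=110) → cum 110
  block 42 (N2, w=8) → cum 118
  block 58 (N3, w=9) → cum 127
  block 60 (N4, w=80) → cum 207  ≥ 153.5 → median here
  block 71 (N5, w=40) → cum 247
  block 77 (N6, w=60) → cum 307
Optimal location: block 60.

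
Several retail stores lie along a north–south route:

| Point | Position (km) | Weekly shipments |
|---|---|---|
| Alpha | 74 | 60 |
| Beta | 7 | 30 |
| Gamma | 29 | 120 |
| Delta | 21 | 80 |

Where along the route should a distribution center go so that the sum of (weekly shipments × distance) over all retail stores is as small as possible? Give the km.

x = 29

For a sum of weighted absolute distances on a line, the optimum is the weighted median (not the mean). Total weight W = 290; half-weight = 145.
Sort by position and accumulate weight:
  km 7 (Beta, w=30) → cum 30
  km 21 (Delta, w=80) → cum 110
  km 29 (Gamma, w=120) → cum 230  ≥ 145 → median here
  km 74 (Alpha, w=60) → cum 290
Optimal location: km 29.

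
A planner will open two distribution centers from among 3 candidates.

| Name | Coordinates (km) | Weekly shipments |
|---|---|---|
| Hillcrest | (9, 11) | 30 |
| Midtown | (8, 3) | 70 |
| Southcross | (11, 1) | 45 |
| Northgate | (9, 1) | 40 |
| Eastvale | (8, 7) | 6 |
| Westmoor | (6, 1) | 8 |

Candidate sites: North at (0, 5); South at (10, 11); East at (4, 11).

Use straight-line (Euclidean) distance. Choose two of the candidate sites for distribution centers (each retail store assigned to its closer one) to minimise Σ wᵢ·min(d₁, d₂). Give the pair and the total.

{North, South}, total 1538.0

Evaluate every pair (each demand assigned to the nearer of the two):
  {North, South}: total = 1538.0
  {South, East}: total = 1569.9
  {North, East}: total = 1739.5
Best pair: {North, South} with total 1538.0.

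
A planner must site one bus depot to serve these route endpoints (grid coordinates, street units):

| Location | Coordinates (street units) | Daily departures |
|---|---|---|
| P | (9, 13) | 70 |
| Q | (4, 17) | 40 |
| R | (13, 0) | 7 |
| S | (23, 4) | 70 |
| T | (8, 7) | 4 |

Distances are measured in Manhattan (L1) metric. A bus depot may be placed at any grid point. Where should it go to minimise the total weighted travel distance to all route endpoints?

Manhattan distance separates: Σwᵢ(|x−xᵢ|+|y−yᵢ|) = Σwᵢ|x−xᵢ| + Σwᵢ|y−yᵢ|, so x and y are optimised independently as 1-D weighted medians.
Total weight W = 191; half = 95.5.
x-coordinate, sorted with cumulative weight:
  x=4 (Q, w=40) cum 40
  x=8 (T, w=4) cum 44
  x=9 (P, w=70) cum 114  ← median
  x=13 (R, w=7) cum 121
  x=23 (S, w=70) cum 191
⇒ x* = 9
y-coordinate, sorted with cumulative weight:
  y=0 (R, w=7) cum 7
  y=4 (S, w=70) cum 77
  y=7 (T, w=4) cum 81
  y=13 (P, w=70) cum 151  ← median
  y=17 (Q, w=40) cum 191
⇒ y* = 13

(9, 13)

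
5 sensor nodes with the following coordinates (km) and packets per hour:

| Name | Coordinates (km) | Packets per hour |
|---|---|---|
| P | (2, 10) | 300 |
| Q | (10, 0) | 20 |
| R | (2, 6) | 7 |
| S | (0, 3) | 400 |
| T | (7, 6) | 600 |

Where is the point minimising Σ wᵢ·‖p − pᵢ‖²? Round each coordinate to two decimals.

(3.78, 5.91)

The minimiser of Σwᵢ‖p−pᵢ‖² is the weighted centroid p* = (Σwᵢpᵢ)/(Σwᵢ).
Σwᵢ = 1327.
Σwᵢxᵢ = 300·2 + 20·10 + 7·2 + 400·0 + 600·7 = 5014.
Σwᵢyᵢ = 300·10 + 20·0 + 7·6 + 400·3 + 600·6 = 7842.
x* = 5014/1327 = 3.78, y* = 7842/1327 = 5.91.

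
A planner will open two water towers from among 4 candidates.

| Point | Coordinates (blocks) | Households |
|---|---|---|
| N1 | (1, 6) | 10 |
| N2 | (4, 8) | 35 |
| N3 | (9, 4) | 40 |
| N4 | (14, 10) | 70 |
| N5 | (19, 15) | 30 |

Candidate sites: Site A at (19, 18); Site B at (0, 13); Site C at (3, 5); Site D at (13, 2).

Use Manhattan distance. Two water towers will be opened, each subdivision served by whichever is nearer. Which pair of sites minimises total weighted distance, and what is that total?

{Site A, Site C}, total 1450

Evaluate every pair (each demand assigned to the nearer of the two):
  {Site A, Site C}: total = 1450
  {Site C, Site D}: total = 1610
  {Site A, Site D}: total = 1645
  {Site B, Site D}: total = 1835
  {Site A, Site B}: total = 2115
  {Site B, Site C}: total = 2200
Best pair: {Site A, Site C} with total 1450.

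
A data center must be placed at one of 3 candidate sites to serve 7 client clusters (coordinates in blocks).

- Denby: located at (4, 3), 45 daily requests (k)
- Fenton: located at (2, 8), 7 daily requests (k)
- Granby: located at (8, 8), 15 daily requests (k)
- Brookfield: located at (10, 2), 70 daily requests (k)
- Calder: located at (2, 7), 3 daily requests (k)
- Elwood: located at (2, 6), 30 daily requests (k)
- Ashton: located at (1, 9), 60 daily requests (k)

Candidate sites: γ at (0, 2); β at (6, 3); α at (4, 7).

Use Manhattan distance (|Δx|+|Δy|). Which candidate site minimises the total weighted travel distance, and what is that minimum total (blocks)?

Total weighted distance at each candidate:
  γ (0, 2): total = 1872
  β (6, 3): total = 1502
  α (4, 7): total = 1442
Minimum is at α with total 1442 blocks.

α, total 1442 blocks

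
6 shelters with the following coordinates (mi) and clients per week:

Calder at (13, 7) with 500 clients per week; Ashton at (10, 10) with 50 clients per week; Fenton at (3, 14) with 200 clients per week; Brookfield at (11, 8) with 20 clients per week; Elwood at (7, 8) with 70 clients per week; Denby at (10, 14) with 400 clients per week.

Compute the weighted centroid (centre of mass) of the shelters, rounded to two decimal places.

The minimiser of Σwᵢ‖p−pᵢ‖² is the weighted centroid p* = (Σwᵢpᵢ)/(Σwᵢ).
Σwᵢ = 1240.
Σwᵢxᵢ = 500·13 + 50·10 + 200·3 + 20·11 + 70·7 + 400·10 = 12310.
Σwᵢyᵢ = 500·7 + 50·10 + 200·14 + 20·8 + 70·8 + 400·14 = 13120.
x* = 12310/1240 = 9.93, y* = 13120/1240 = 10.58.

(9.93, 10.58)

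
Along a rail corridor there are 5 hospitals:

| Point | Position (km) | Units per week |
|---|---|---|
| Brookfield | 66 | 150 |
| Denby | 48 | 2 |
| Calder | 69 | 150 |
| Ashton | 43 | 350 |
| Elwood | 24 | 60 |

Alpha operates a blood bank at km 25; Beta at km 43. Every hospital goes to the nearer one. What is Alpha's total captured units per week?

60

The indifferent point is the midpoint (25+43)/2 = 34; hospitals left of it (closer to Alpha at 25) go to Alpha, those right go to Beta.
  Elwood at 24 (w=60) → Alpha
  Ashton at 43 (w=350) → Beta
  Denby at 48 (w=2) → Beta
  Brookfield at 66 (w=150) → Beta
  Calder at 69 (w=150) → Beta
Alpha captures 60; Beta captures 652.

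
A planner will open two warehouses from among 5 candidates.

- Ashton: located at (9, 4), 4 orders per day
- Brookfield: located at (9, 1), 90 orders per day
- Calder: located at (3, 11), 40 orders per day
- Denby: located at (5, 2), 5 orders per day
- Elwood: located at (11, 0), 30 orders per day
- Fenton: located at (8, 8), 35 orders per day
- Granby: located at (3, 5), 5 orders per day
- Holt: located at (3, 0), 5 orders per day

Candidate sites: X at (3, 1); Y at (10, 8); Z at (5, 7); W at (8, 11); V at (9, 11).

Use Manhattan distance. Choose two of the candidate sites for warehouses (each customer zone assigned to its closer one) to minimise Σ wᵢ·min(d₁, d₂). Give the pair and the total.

Evaluate every pair (each demand assigned to the nearer of the two):
  {X, W}: total = 1187
  {X, Z}: total = 1258
  {X, V}: total = 1258
  {X, Y}: total = 1340
  {Y, Z}: total = 1410
  {Y, W}: total = 1460
  {Y, V}: total = 1500
  {Z, W}: total = 1713
  {Z, V}: total = 1788
  {W, V}: total = 1818
Best pair: {X, W} with total 1187.

{X, W}, total 1187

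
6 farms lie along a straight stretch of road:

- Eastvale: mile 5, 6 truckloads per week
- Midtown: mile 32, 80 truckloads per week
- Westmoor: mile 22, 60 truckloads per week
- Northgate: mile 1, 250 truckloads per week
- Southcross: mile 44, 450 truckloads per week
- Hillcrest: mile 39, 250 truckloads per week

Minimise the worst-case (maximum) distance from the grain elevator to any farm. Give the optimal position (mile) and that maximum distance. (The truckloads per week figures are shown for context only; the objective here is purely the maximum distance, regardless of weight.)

location 22.5, max distance 21.5

The 1-center on a line is the midpoint of the two extreme points: leftmost at 1, rightmost at 44.
Optimal location = (1 + 44)/2 = 22.5; maximum distance = (44 − 1)/2 = 21.5.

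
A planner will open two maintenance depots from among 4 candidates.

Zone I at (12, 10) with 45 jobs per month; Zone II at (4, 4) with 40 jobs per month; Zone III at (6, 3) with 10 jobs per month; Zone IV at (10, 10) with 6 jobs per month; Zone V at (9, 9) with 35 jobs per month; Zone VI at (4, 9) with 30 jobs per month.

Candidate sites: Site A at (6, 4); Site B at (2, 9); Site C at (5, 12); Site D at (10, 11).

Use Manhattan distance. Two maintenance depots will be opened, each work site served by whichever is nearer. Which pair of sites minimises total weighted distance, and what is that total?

{Site A, Site D}, total 546

Evaluate every pair (each demand assigned to the nearer of the two):
  {Site A, Site D}: total = 546
  {Site B, Site D}: total = 686
  {Site C, Site D}: total = 826
  {Site A, Site C}: total = 902
  {Site A, Site B}: total = 944
  {Site B, Site C}: total = 1132
Best pair: {Site A, Site D} with total 546.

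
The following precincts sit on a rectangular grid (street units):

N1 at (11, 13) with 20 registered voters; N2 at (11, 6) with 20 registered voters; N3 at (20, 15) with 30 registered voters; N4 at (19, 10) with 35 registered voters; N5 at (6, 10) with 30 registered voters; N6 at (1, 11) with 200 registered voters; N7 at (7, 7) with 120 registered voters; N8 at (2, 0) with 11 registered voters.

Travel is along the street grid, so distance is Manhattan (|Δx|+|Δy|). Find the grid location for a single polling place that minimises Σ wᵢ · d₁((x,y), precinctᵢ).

Manhattan distance separates: Σwᵢ(|x−xᵢ|+|y−yᵢ|) = Σwᵢ|x−xᵢ| + Σwᵢ|y−yᵢ|, so x and y are optimised independently as 1-D weighted medians.
Total weight W = 466; half = 233.
x-coordinate, sorted with cumulative weight:
  x=1 (N6, w=200) cum 200
  x=2 (N8, w=11) cum 211
  x=6 (N5, w=30) cum 241  ← median
  x=7 (N7, w=120) cum 361
  x=11 (N1, w=20) cum 381
  x=11 (N2, w=20) cum 401
  x=19 (N4, w=35) cum 436
  x=20 (N3, w=30) cum 466
⇒ x* = 6
y-coordinate, sorted with cumulative weight:
  y=0 (N8, w=11) cum 11
  y=6 (N2, w=20) cum 31
  y=7 (N7, w=120) cum 151
  y=10 (N4, w=35) cum 186
  y=10 (N5, w=30) cum 216
  y=11 (N6, w=200) cum 416  ← median
  y=13 (N1, w=20) cum 436
  y=15 (N3, w=30) cum 466
⇒ y* = 11

(6, 11)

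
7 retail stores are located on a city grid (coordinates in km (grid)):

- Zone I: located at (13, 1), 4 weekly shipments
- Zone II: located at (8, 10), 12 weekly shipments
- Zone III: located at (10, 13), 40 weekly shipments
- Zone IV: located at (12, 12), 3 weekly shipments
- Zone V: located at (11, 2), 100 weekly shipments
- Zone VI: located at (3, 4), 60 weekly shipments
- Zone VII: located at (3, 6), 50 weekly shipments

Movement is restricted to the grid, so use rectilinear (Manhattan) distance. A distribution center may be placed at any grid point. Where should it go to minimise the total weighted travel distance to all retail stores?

Manhattan distance separates: Σwᵢ(|x−xᵢ|+|y−yᵢ|) = Σwᵢ|x−xᵢ| + Σwᵢ|y−yᵢ|, so x and y are optimised independently as 1-D weighted medians.
Total weight W = 269; half = 134.5.
x-coordinate, sorted with cumulative weight:
  x=3 (Zone VI, w=60) cum 60
  x=3 (Zone VII, w=50) cum 110
  x=8 (Zone II, w=12) cum 122
  x=10 (Zone III, w=40) cum 162  ← median
  x=11 (Zone V, w=100) cum 262
  x=12 (Zone IV, w=3) cum 265
  x=13 (Zone I, w=4) cum 269
⇒ x* = 10
y-coordinate, sorted with cumulative weight:
  y=1 (Zone I, w=4) cum 4
  y=2 (Zone V, w=100) cum 104
  y=4 (Zone VI, w=60) cum 164  ← median
  y=6 (Zone VII, w=50) cum 214
  y=10 (Zone II, w=12) cum 226
  y=12 (Zone IV, w=3) cum 229
  y=13 (Zone III, w=40) cum 269
⇒ y* = 4

(10, 4)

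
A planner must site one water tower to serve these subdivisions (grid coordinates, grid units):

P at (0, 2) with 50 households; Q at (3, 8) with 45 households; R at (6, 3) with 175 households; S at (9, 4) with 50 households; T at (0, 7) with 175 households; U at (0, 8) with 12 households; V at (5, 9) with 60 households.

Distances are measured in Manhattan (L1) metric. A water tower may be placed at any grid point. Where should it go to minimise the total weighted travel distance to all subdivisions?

(5, 7)

Manhattan distance separates: Σwᵢ(|x−xᵢ|+|y−yᵢ|) = Σwᵢ|x−xᵢ| + Σwᵢ|y−yᵢ|, so x and y are optimised independently as 1-D weighted medians.
Total weight W = 567; half = 283.5.
x-coordinate, sorted with cumulative weight:
  x=0 (P, w=50) cum 50
  x=0 (T, w=175) cum 225
  x=0 (U, w=12) cum 237
  x=3 (Q, w=45) cum 282
  x=5 (V, w=60) cum 342  ← median
  x=6 (R, w=175) cum 517
  x=9 (S, w=50) cum 567
⇒ x* = 5
y-coordinate, sorted with cumulative weight:
  y=2 (P, w=50) cum 50
  y=3 (R, w=175) cum 225
  y=4 (S, w=50) cum 275
  y=7 (T, w=175) cum 450  ← median
  y=8 (Q, w=45) cum 495
  y=8 (U, w=12) cum 507
  y=9 (V, w=60) cum 567
⇒ y* = 7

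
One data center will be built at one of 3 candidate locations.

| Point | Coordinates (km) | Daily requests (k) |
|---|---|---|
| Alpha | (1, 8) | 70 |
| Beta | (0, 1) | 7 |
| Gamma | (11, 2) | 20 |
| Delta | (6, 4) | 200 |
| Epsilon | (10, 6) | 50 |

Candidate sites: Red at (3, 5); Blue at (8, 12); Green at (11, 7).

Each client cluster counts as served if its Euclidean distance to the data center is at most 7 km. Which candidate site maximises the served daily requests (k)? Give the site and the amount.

Red, covering 277

Coverage radius r = 7 km; a point is covered iff (Δx)²+(Δy)² ≤ 7² = 49.
  Red (3, 5): covers {Alpha, Beta, Delta} → 277
  Blue (8, 12): covers {Epsilon} → 50
  Green (11, 7): covers {Gamma, Delta, Epsilon} → 270
Maximum coverage at Red: 277 daily requests (k).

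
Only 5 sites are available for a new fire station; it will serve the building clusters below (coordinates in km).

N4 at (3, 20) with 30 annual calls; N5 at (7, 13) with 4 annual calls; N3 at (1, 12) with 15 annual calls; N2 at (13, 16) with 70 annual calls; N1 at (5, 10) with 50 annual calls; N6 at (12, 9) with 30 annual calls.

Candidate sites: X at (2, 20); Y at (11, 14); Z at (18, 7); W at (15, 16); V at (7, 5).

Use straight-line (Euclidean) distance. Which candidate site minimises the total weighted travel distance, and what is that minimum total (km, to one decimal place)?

Y, total 1181.0 km

Total weighted distance at each candidate:
  X (2, 20): total = 1972.7
  Y (11, 14): total = 1181.0
  Z (18, 7): total = 2488.9
  W (15, 16): total = 1583.6
  V (7, 5): total = 1974.5
Minimum is at Y with total 1181.0 km.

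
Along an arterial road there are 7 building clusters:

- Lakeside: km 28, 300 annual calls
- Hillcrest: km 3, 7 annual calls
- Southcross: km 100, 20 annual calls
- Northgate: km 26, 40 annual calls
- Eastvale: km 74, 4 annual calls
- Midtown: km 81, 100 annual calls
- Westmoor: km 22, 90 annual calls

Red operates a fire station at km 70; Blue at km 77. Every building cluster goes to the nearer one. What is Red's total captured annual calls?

437

The indifferent point is the midpoint (70+77)/2 = 73.5; building clusters left of it (closer to Red at 70) go to Red, those right go to Blue.
  Hillcrest at 3 (w=7) → Red
  Westmoor at 22 (w=90) → Red
  Northgate at 26 (w=40) → Red
  Lakeside at 28 (w=300) → Red
  Eastvale at 74 (w=4) → Blue
  Midtown at 81 (w=100) → Blue
  Southcross at 100 (w=20) → Blue
Red captures 437; Blue captures 124.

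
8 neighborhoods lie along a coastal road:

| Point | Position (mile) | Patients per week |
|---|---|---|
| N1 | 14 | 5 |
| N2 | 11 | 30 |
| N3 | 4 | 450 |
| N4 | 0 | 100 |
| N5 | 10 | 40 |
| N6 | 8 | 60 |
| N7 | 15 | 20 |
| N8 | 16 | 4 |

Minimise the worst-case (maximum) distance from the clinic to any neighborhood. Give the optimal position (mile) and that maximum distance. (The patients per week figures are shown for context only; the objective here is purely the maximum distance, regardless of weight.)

location 8, max distance 8

The 1-center on a line is the midpoint of the two extreme points: leftmost at 0, rightmost at 16.
Optimal location = (0 + 16)/2 = 8; maximum distance = (16 − 0)/2 = 8.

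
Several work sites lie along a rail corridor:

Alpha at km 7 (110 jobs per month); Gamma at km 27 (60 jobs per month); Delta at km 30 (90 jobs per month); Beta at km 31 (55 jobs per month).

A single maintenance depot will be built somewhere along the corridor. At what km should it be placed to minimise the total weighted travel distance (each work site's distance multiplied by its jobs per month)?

For a sum of weighted absolute distances on a line, the optimum is the weighted median (not the mean). Total weight W = 315; half-weight = 157.5.
Sort by position and accumulate weight:
  km 7 (Alpha, w=110) → cum 110
  km 27 (Gamma, w=60) → cum 170  ≥ 157.5 → median here
  km 30 (Delta, w=90) → cum 260
  km 31 (Beta, w=55) → cum 315
Optimal location: km 27.

x = 27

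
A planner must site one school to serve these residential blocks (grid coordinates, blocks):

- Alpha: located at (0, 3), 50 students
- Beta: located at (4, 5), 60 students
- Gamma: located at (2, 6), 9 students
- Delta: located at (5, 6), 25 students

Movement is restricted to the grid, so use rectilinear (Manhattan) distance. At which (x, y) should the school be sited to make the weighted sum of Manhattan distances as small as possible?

Manhattan distance separates: Σwᵢ(|x−xᵢ|+|y−yᵢ|) = Σwᵢ|x−xᵢ| + Σwᵢ|y−yᵢ|, so x and y are optimised independently as 1-D weighted medians.
Total weight W = 144; half = 72.
x-coordinate, sorted with cumulative weight:
  x=0 (Alpha, w=50) cum 50
  x=2 (Gamma, w=9) cum 59
  x=4 (Beta, w=60) cum 119  ← median
  x=5 (Delta, w=25) cum 144
⇒ x* = 4
y-coordinate, sorted with cumulative weight:
  y=3 (Alpha, w=50) cum 50
  y=5 (Beta, w=60) cum 110  ← median
  y=6 (Gamma, w=9) cum 119
  y=6 (Delta, w=25) cum 144
⇒ y* = 5

(4, 5)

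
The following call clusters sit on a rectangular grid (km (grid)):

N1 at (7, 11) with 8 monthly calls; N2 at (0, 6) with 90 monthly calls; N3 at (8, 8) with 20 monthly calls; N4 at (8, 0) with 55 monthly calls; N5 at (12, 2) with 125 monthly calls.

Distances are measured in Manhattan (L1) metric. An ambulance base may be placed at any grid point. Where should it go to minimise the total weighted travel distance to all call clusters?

Manhattan distance separates: Σwᵢ(|x−xᵢ|+|y−yᵢ|) = Σwᵢ|x−xᵢ| + Σwᵢ|y−yᵢ|, so x and y are optimised independently as 1-D weighted medians.
Total weight W = 298; half = 149.
x-coordinate, sorted with cumulative weight:
  x=0 (N2, w=90) cum 90
  x=7 (N1, w=8) cum 98
  x=8 (N3, w=20) cum 118
  x=8 (N4, w=55) cum 173  ← median
  x=12 (N5, w=125) cum 298
⇒ x* = 8
y-coordinate, sorted with cumulative weight:
  y=0 (N4, w=55) cum 55
  y=2 (N5, w=125) cum 180  ← median
  y=6 (N2, w=90) cum 270
  y=8 (N3, w=20) cum 290
  y=11 (N1, w=8) cum 298
⇒ y* = 2

(8, 2)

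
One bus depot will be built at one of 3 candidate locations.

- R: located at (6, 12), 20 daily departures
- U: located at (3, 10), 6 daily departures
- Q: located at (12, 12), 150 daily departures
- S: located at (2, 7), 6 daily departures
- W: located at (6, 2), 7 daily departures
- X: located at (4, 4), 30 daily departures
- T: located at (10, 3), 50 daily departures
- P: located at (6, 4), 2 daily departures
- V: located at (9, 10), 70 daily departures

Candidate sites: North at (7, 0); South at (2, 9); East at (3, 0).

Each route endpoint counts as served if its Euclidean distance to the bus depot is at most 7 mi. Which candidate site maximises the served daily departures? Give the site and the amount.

Coverage radius r = 7 mi; a point is covered iff (Δx)²+(Δy)² ≤ 7² = 49.
  North (7, 0): covers {W, X, T, P} → 89
  South (2, 9): covers {R, U, S, X, P} → 64
  East (3, 0): covers {W, X, P} → 39
Maximum coverage at North: 89 daily departures.

North, covering 89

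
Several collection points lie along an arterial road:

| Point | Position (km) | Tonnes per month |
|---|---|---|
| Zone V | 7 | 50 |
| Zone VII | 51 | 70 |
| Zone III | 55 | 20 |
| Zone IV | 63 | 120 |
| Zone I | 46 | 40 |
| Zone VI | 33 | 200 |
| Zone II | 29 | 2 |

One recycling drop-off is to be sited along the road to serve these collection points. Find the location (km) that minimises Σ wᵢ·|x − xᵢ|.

x = 33

For a sum of weighted absolute distances on a line, the optimum is the weighted median (not the mean). Total weight W = 502; half-weight = 251.
Sort by position and accumulate weight:
  km 7 (Zone V, w=50) → cum 50
  km 29 (Zone II, w=2) → cum 52
  km 33 (Zone VI, w=200) → cum 252  ≥ 251 → median here
  km 46 (Zone I, w=40) → cum 292
  km 51 (Zone VII, w=70) → cum 362
  km 55 (Zone III, w=20) → cum 382
  km 63 (Zone IV, w=120) → cum 502
Optimal location: km 33.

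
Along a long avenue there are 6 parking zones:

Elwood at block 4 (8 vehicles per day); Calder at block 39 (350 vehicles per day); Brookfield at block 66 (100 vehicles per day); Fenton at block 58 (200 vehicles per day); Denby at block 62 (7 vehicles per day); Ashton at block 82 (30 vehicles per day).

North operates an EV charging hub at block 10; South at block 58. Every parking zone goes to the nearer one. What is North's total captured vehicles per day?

8

The indifferent point is the midpoint (10+58)/2 = 34; parking zones left of it (closer to North at 10) go to North, those right go to South.
  Elwood at 4 (w=8) → North
  Calder at 39 (w=350) → South
  Fenton at 58 (w=200) → South
  Denby at 62 (w=7) → South
  Brookfield at 66 (w=100) → South
  Ashton at 82 (w=30) → South
North captures 8; South captures 687.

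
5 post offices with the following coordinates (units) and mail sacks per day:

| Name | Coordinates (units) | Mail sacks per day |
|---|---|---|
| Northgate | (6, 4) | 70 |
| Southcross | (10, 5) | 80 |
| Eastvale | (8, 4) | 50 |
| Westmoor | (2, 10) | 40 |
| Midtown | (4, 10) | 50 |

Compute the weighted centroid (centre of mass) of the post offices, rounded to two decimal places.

The minimiser of Σwᵢ‖p−pᵢ‖² is the weighted centroid p* = (Σwᵢpᵢ)/(Σwᵢ).
Σwᵢ = 290.
Σwᵢxᵢ = 70·6 + 80·10 + 50·8 + 40·2 + 50·4 = 1900.
Σwᵢyᵢ = 70·4 + 80·5 + 50·4 + 40·10 + 50·10 = 1780.
x* = 1900/290 = 6.55, y* = 1780/290 = 6.14.

(6.55, 6.14)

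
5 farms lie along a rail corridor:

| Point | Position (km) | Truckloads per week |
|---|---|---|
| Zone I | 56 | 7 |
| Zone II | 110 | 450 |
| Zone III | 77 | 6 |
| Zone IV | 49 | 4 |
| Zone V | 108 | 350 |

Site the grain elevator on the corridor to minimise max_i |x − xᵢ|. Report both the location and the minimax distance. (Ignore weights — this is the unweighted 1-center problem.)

The 1-center on a line is the midpoint of the two extreme points: leftmost at 49, rightmost at 110.
Optimal location = (49 + 110)/2 = 79.5; maximum distance = (110 − 49)/2 = 30.5.

location 79.5, max distance 30.5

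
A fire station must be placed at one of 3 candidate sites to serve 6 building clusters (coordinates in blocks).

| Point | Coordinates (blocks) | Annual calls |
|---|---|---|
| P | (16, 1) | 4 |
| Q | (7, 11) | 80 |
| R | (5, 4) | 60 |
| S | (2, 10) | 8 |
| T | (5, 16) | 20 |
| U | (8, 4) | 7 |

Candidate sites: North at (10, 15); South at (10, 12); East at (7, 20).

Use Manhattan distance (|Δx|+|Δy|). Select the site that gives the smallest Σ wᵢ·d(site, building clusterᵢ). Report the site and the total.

Total weighted distance at each candidate:
  North (10, 15): total = 1915
  South (10, 12): total = 1498
  East (7, 20): total = 2271
Minimum is at South with total 1498 blocks.

South, total 1498 blocks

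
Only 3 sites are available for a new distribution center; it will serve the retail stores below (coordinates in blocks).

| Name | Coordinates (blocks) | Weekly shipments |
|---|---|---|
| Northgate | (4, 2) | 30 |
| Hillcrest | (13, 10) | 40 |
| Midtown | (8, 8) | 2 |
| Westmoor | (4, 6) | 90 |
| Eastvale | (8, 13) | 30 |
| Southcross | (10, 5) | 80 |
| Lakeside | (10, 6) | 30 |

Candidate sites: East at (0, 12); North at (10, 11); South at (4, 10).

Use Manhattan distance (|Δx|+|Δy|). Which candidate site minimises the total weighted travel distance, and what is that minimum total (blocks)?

North, total 2360 blocks

Total weighted distance at each candidate:
  East (0, 12): total = 4054
  North (10, 11): total = 2360
  South (4, 10): total = 2362
Minimum is at North with total 2360 blocks.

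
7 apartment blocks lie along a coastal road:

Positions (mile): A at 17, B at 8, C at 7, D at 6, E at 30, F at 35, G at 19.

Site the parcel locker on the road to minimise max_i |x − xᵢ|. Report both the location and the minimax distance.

The 1-center on a line is the midpoint of the two extreme points: leftmost at 6, rightmost at 35.
Optimal location = (6 + 35)/2 = 20.5; maximum distance = (35 − 6)/2 = 14.5.

location 20.5, max distance 14.5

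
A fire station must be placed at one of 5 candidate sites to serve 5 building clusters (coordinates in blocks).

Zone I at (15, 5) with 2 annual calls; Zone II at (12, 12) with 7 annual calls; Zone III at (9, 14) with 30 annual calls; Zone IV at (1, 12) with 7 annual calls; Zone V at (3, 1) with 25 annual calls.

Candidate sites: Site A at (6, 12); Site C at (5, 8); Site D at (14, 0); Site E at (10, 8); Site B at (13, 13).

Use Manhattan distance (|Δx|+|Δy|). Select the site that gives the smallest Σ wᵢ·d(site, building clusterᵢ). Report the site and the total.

Site A, total 609 blocks

Total weighted distance at each candidate:
  Site A (6, 12): total = 609
  Site C (5, 8): total = 684
  Site D (14, 0): total = 1155
  Site E (10, 8): total = 709
  Site B (13, 13): total = 825
Minimum is at Site A with total 609 blocks.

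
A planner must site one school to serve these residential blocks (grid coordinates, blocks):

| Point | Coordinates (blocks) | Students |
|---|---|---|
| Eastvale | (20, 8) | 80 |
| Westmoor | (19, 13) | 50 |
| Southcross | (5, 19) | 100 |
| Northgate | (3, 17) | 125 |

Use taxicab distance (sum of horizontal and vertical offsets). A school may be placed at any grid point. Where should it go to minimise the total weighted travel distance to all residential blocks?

(5, 17)

Manhattan distance separates: Σwᵢ(|x−xᵢ|+|y−yᵢ|) = Σwᵢ|x−xᵢ| + Σwᵢ|y−yᵢ|, so x and y are optimised independently as 1-D weighted medians.
Total weight W = 355; half = 177.5.
x-coordinate, sorted with cumulative weight:
  x=3 (Northgate, w=125) cum 125
  x=5 (Southcross, w=100) cum 225  ← median
  x=19 (Westmoor, w=50) cum 275
  x=20 (Eastvale, w=80) cum 355
⇒ x* = 5
y-coordinate, sorted with cumulative weight:
  y=8 (Eastvale, w=80) cum 80
  y=13 (Westmoor, w=50) cum 130
  y=17 (Northgate, w=125) cum 255  ← median
  y=19 (Southcross, w=100) cum 355
⇒ y* = 17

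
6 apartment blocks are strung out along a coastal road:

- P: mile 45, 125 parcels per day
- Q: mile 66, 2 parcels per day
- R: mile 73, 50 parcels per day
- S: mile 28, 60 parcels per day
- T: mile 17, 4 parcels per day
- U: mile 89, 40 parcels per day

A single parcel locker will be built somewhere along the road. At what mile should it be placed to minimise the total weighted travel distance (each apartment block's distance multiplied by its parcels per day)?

x = 45

For a sum of weighted absolute distances on a line, the optimum is the weighted median (not the mean). Total weight W = 281; half-weight = 140.5.
Sort by position and accumulate weight:
  mile 17 (T, w=4) → cum 4
  mile 28 (S, w=60) → cum 64
  mile 45 (P, w=125) → cum 189  ≥ 140.5 → median here
  mile 66 (Q, w=2) → cum 191
  mile 73 (R, w=50) → cum 241
  mile 89 (U, w=40) → cum 281
Optimal location: mile 45.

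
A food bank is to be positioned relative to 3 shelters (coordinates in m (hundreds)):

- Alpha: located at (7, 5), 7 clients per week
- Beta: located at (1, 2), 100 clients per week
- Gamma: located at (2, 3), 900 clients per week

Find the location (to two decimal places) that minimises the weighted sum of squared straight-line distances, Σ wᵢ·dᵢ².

(1.94, 2.91)

The minimiser of Σwᵢ‖p−pᵢ‖² is the weighted centroid p* = (Σwᵢpᵢ)/(Σwᵢ).
Σwᵢ = 1007.
Σwᵢxᵢ = 7·7 + 100·1 + 900·2 = 1949.
Σwᵢyᵢ = 7·5 + 100·2 + 900·3 = 2935.
x* = 1949/1007 = 1.94, y* = 2935/1007 = 2.91.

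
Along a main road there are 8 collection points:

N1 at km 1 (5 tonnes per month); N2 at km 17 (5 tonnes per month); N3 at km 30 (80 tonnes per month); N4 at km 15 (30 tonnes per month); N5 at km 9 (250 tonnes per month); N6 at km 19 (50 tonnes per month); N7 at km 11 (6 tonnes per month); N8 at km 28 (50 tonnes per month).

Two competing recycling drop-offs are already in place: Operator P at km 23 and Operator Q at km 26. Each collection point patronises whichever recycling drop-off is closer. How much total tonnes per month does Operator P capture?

The indifferent point is the midpoint (23+26)/2 = 24.5; collection points left of it (closer to Operator P at 23) go to Operator P, those right go to Operator Q.
  N1 at 1 (w=5) → Operator P
  N5 at 9 (w=250) → Operator P
  N7 at 11 (w=6) → Operator P
  N4 at 15 (w=30) → Operator P
  N2 at 17 (w=5) → Operator P
  N6 at 19 (w=50) → Operator P
  N8 at 28 (w=50) → Operator Q
  N3 at 30 (w=80) → Operator Q
Operator P captures 346; Operator Q captures 130.

346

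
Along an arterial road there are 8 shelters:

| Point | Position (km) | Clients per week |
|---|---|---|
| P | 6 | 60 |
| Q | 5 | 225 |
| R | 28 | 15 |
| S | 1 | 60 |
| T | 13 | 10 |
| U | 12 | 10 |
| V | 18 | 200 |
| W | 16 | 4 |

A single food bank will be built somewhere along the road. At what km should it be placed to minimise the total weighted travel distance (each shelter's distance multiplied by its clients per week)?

For a sum of weighted absolute distances on a line, the optimum is the weighted median (not the mean). Total weight W = 584; half-weight = 292.
Sort by position and accumulate weight:
  km 1 (S, w=60) → cum 60
  km 5 (Q, w=225) → cum 285
  km 6 (P, w=60) → cum 345  ≥ 292 → median here
  km 12 (U, w=10) → cum 355
  km 13 (T, w=10) → cum 365
  km 16 (W, w=4) → cum 369
  km 18 (V, w=200) → cum 569
  km 28 (R, w=15) → cum 584
Optimal location: km 6.

x = 6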